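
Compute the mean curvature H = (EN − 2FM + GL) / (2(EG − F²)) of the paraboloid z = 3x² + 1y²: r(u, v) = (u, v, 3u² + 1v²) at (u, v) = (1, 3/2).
H = 67*sqrt(46)/2116

With E = 36*u^2 + 1, F = 12*u*v, G = 4*v^2 + 1, L = 6/sqrt(36*u^2 + 4*v^2 + 1), M = 0, N = 2/sqrt(36*u^2 + 4*v^2 + 1), assemble
  H = (EN − 2FM + GL) / (2(EG − F²)) = 4*(9*u^2 + 3*v^2 + 1)/(36*u^2 + 4*v^2 + 1)^(3/2).
At (u, v) = (1, 3/2): H = 67*sqrt(46)/2116.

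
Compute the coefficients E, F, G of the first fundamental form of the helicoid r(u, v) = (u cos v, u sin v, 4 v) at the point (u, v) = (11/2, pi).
E = 1;  F = 0;  G = 185/4

Partials: r_u = (cos(v), sin(v), 0), r_v = (-u*sin(v), u*cos(v), 4). As functions of (u, v):
  E = r_u · r_u = 1,
  F = r_u · r_v = 0,
  G = r_v · r_v = u^2 + 16.
Evaluating at (u, v) = (11/2, pi): E = 1, F = 0, G = 185/4.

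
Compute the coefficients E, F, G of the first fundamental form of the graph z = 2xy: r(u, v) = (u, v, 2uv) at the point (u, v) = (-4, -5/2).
E = 26;  F = 40;  G = 65

Partials: r_u = (1, 0, 2*v), r_v = (0, 1, 2*u). As functions of (u, v):
  E = r_u · r_u = 4*v^2 + 1,
  F = r_u · r_v = 4*u*v,
  G = r_v · r_v = 4*u^2 + 1.
Evaluating at (u, v) = (-4, -5/2): E = 26, F = 40, G = 65.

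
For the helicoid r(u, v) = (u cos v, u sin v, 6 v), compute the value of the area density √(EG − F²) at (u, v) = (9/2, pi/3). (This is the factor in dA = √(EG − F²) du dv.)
√(EG − F²)|_{(9/2, pi/3)} = 15/2

E = 1, F = 0, G = u^2 + 36, so EG − F² = u^2 + 36. Taking the positive square root: √(EG − F²) = sqrt(u^2 + 36). At (u, v) = (9/2, pi/3): 15/2.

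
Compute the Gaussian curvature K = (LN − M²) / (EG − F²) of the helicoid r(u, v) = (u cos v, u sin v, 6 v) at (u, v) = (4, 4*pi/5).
K = -9/676

Coefficients of the first fundamental form: E = 1, F = 0, G = u^2 + 36.
Coefficients of the second fundamental form: L = 0, M = -6/sqrt(u^2 + 36), N = 0.
Assemble K = (LN − M²)/(EG − F²) = -36/(u^2 + 36)^2. At (u, v) = (4, 4*pi/5): K = -9/676.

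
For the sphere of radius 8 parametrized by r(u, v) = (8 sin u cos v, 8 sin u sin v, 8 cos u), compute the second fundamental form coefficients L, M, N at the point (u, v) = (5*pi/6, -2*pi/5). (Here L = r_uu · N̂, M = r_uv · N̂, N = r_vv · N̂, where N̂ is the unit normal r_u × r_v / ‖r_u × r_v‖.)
L = -8;  M = 0;  N = -2

Compute the unit normal N̂(u, v) = (sin(u)^2*cos(v)/Abs(sin(u)), sin(u)^2*sin(v)/Abs(sin(u)), sin(2*u)/(2*Abs(sin(u)))), and the second partials r_uu, r_uv, r_vv. Take dot products:
  L(u, v) = r_uu · N̂ = -8*sin(u)/Abs(sin(u)),
  M(u, v) = r_uv · N̂ = 0,
  N(u, v) = r_vv · N̂ = -8*sin(u)^3/Abs(sin(u)).
Evaluating at (u, v) = (5*pi/6, -2*pi/5):
  L = -8, M = 0, N = -2.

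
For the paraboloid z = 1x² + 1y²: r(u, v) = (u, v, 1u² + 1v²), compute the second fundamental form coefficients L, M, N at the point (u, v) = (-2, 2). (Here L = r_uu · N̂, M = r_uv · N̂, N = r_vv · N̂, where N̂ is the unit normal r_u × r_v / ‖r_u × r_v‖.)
L = 2*sqrt(33)/33;  M = 0;  N = 2*sqrt(33)/33

Compute the unit normal N̂(u, v) = (-2*u/sqrt(4*u^2 + 4*v^2 + 1), -2*v/sqrt(4*u^2 + 4*v^2 + 1), 1/sqrt(4*u^2 + 4*v^2 + 1)), and the second partials r_uu, r_uv, r_vv. Take dot products:
  L(u, v) = r_uu · N̂ = 2/sqrt(4*u^2 + 4*v^2 + 1),
  M(u, v) = r_uv · N̂ = 0,
  N(u, v) = r_vv · N̂ = 2/sqrt(4*u^2 + 4*v^2 + 1).
Evaluating at (u, v) = (-2, 2):
  L = 2*sqrt(33)/33, M = 0, N = 2*sqrt(33)/33.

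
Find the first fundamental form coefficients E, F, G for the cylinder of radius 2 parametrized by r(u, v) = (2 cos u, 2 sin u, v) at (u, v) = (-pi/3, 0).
E = 4;  F = 0;  G = 1

Partials: r_u = (-2*sin(u), 2*cos(u), 0), r_v = (0, 0, 1). As functions of (u, v):
  E = r_u · r_u = 4,
  F = r_u · r_v = 0,
  G = r_v · r_v = 1.
Evaluating at (u, v) = (-pi/3, 0): E = 4, F = 0, G = 1.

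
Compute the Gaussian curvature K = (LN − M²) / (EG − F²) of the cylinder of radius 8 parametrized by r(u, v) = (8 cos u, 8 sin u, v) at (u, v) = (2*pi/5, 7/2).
K = 0

Coefficients of the first fundamental form: E = 64, F = 0, G = 1.
Coefficients of the second fundamental form: L = -8, M = 0, N = 0.
Assemble K = (LN − M²)/(EG − F²) = 0. At (u, v) = (2*pi/5, 7/2): K = 0.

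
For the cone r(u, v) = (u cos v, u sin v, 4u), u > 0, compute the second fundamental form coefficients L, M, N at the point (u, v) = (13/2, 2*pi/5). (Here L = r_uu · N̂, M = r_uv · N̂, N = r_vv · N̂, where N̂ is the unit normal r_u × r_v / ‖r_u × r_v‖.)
L = 0;  M = 0;  N = 26*sqrt(17)/17

Compute the unit normal N̂(u, v) = (-4*sqrt(17)*u*cos(v)/(17*Abs(u)), -4*sqrt(17)*u*sin(v)/(17*Abs(u)), sqrt(17)*u/(17*Abs(u))), and the second partials r_uu, r_uv, r_vv. Take dot products:
  L(u, v) = r_uu · N̂ = 0,
  M(u, v) = r_uv · N̂ = 0,
  N(u, v) = r_vv · N̂ = 4*sqrt(17)*u^2/(17*Abs(u)).
Evaluating at (u, v) = (13/2, 2*pi/5):
  L = 0, M = 0, N = 26*sqrt(17)/17.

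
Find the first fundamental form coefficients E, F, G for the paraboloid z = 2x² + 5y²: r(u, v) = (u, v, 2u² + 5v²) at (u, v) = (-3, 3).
E = 145;  F = -360;  G = 901

Partials: r_u = (1, 0, 4*u), r_v = (0, 1, 10*v). As functions of (u, v):
  E = r_u · r_u = 16*u^2 + 1,
  F = r_u · r_v = 40*u*v,
  G = r_v · r_v = 100*v^2 + 1.
Evaluating at (u, v) = (-3, 3): E = 145, F = -360, G = 901.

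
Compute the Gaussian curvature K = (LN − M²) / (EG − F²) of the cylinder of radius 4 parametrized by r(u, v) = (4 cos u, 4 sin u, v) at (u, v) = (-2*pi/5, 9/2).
K = 0

Coefficients of the first fundamental form: E = 16, F = 0, G = 1.
Coefficients of the second fundamental form: L = -4, M = 0, N = 0.
Assemble K = (LN − M²)/(EG − F²) = 0. At (u, v) = (-2*pi/5, 9/2): K = 0.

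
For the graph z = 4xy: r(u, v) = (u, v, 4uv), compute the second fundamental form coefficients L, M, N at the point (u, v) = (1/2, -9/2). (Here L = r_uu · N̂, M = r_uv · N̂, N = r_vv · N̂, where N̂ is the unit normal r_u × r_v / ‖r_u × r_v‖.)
L = 0;  M = 4*sqrt(329)/329;  N = 0

Compute the unit normal N̂(u, v) = (-4*v/sqrt(16*u^2 + 16*v^2 + 1), -4*u/sqrt(16*u^2 + 16*v^2 + 1), 1/sqrt(16*u^2 + 16*v^2 + 1)), and the second partials r_uu, r_uv, r_vv. Take dot products:
  L(u, v) = r_uu · N̂ = 0,
  M(u, v) = r_uv · N̂ = 4/sqrt(16*u^2 + 16*v^2 + 1),
  N(u, v) = r_vv · N̂ = 0.
Evaluating at (u, v) = (1/2, -9/2):
  L = 0, M = 4*sqrt(329)/329, N = 0.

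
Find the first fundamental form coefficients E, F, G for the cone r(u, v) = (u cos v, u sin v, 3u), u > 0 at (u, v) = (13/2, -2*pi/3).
E = 10;  F = 0;  G = 169/4

Partials: r_u = (cos(v), sin(v), 3), r_v = (-u*sin(v), u*cos(v), 0). As functions of (u, v):
  E = r_u · r_u = 10,
  F = r_u · r_v = 0,
  G = r_v · r_v = u^2.
Evaluating at (u, v) = (13/2, -2*pi/3): E = 10, F = 0, G = 169/4.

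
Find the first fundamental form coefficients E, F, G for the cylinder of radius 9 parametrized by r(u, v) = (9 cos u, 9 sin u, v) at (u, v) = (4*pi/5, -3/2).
E = 81;  F = 0;  G = 1

Partials: r_u = (-9*sin(u), 9*cos(u), 0), r_v = (0, 0, 1). As functions of (u, v):
  E = r_u · r_u = 81,
  F = r_u · r_v = 0,
  G = r_v · r_v = 1.
Evaluating at (u, v) = (4*pi/5, -3/2): E = 81, F = 0, G = 1.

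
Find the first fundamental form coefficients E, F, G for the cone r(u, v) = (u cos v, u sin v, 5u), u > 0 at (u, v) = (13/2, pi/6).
E = 26;  F = 0;  G = 169/4

Partials: r_u = (cos(v), sin(v), 5), r_v = (-u*sin(v), u*cos(v), 0). As functions of (u, v):
  E = r_u · r_u = 26,
  F = r_u · r_v = 0,
  G = r_v · r_v = u^2.
Evaluating at (u, v) = (13/2, pi/6): E = 26, F = 0, G = 169/4.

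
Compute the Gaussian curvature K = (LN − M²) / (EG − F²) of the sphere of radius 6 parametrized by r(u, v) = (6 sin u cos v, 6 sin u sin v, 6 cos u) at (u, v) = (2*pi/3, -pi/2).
K = 1/36

Coefficients of the first fundamental form: E = 36, F = 0, G = 36*sin(u)^2.
Coefficients of the second fundamental form: L = -6*sin(u)/Abs(sin(u)), M = 0, N = -6*sin(u)^3/Abs(sin(u)).
Assemble K = (LN − M²)/(EG − F²) = 1/36. At (u, v) = (2*pi/3, -pi/2): K = 1/36.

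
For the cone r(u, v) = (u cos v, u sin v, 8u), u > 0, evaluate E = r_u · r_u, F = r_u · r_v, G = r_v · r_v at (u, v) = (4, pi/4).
E = 65;  F = 0;  G = 16

Partials: r_u = (cos(v), sin(v), 8), r_v = (-u*sin(v), u*cos(v), 0). As functions of (u, v):
  E = r_u · r_u = 65,
  F = r_u · r_v = 0,
  G = r_v · r_v = u^2.
Evaluating at (u, v) = (4, pi/4): E = 65, F = 0, G = 16.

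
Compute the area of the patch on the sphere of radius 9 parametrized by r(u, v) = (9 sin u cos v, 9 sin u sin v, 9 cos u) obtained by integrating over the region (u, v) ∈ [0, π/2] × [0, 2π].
Area = 162*pi

Area = ∫∫ √(EG − F²) du dv with √(EG − F²) = 81*Abs(sin(u)). Integrating over [0, π/2] × [0, 2π] gives 162*pi.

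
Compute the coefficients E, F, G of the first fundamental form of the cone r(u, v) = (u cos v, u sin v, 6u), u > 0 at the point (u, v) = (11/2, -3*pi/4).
E = 37;  F = 0;  G = 121/4

Partials: r_u = (cos(v), sin(v), 6), r_v = (-u*sin(v), u*cos(v), 0). As functions of (u, v):
  E = r_u · r_u = 37,
  F = r_u · r_v = 0,
  G = r_v · r_v = u^2.
Evaluating at (u, v) = (11/2, -3*pi/4): E = 37, F = 0, G = 121/4.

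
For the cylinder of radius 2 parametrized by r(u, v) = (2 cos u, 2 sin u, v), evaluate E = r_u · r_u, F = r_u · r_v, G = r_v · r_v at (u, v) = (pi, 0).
E = 4;  F = 0;  G = 1

Partials: r_u = (-2*sin(u), 2*cos(u), 0), r_v = (0, 0, 1). As functions of (u, v):
  E = r_u · r_u = 4,
  F = r_u · r_v = 0,
  G = r_v · r_v = 1.
Evaluating at (u, v) = (pi, 0): E = 4, F = 0, G = 1.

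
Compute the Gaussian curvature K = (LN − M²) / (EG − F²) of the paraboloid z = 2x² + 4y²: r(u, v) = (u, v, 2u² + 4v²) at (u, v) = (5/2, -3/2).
K = 32/60025

Coefficients of the first fundamental form: E = 16*u^2 + 1, F = 32*u*v, G = 64*v^2 + 1.
Coefficients of the second fundamental form: L = 4/sqrt(16*u^2 + 64*v^2 + 1), M = 0, N = 8/sqrt(16*u^2 + 64*v^2 + 1).
Assemble K = (LN − M²)/(EG − F²) = 32/(256*u^4 + 2048*u^2*v^2 + 32*u^2 + 4096*v^4 + 128*v^2 + 1). At (u, v) = (5/2, -3/2): K = 32/60025.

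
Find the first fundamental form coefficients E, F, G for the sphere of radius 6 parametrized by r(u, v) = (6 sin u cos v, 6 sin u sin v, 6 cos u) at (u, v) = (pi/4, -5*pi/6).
E = 36;  F = 0;  G = 18

Partials: r_u = (6*cos(u)*cos(v), 6*sin(v)*cos(u), -6*sin(u)), r_v = (-6*sin(u)*sin(v), 6*sin(u)*cos(v), 0). As functions of (u, v):
  E = r_u · r_u = 36,
  F = r_u · r_v = 0,
  G = r_v · r_v = 36*sin(u)^2.
Evaluating at (u, v) = (pi/4, -5*pi/6): E = 36, F = 0, G = 18.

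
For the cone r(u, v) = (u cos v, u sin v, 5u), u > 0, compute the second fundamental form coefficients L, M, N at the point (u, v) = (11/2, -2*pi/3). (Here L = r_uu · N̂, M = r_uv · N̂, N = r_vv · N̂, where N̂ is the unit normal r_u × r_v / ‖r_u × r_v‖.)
L = 0;  M = 0;  N = 55*sqrt(26)/52

Compute the unit normal N̂(u, v) = (-5*sqrt(26)*u*cos(v)/(26*Abs(u)), -5*sqrt(26)*u*sin(v)/(26*Abs(u)), sqrt(26)*u/(26*Abs(u))), and the second partials r_uu, r_uv, r_vv. Take dot products:
  L(u, v) = r_uu · N̂ = 0,
  M(u, v) = r_uv · N̂ = 0,
  N(u, v) = r_vv · N̂ = 5*sqrt(26)*u^2/(26*Abs(u)).
Evaluating at (u, v) = (11/2, -2*pi/3):
  L = 0, M = 0, N = 55*sqrt(26)/52.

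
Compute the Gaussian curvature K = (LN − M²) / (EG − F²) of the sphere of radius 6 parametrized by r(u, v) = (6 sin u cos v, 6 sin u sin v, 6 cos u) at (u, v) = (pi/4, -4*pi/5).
K = 1/36

Coefficients of the first fundamental form: E = 36, F = 0, G = 36*sin(u)^2.
Coefficients of the second fundamental form: L = -6*sin(u)/Abs(sin(u)), M = 0, N = -6*sin(u)^3/Abs(sin(u)).
Assemble K = (LN − M²)/(EG − F²) = 1/36. At (u, v) = (pi/4, -4*pi/5): K = 1/36.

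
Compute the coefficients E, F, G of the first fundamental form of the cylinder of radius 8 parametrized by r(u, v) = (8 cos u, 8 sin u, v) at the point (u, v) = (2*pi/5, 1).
E = 64;  F = 0;  G = 1

Partials: r_u = (-8*sin(u), 8*cos(u), 0), r_v = (0, 0, 1). As functions of (u, v):
  E = r_u · r_u = 64,
  F = r_u · r_v = 0,
  G = r_v · r_v = 1.
Evaluating at (u, v) = (2*pi/5, 1): E = 64, F = 0, G = 1.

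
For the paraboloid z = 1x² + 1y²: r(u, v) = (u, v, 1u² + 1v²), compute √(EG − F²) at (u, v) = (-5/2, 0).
√(EG − F²)|_{(-5/2, 0)} = sqrt(26)

E = 4*u^2 + 1, F = 4*u*v, G = 4*v^2 + 1; EG − F² = 4*u^2 + 4*v^2 + 1; √(EG − F²) = sqrt(4*u^2 + 4*v^2 + 1). At the given point: sqrt(26).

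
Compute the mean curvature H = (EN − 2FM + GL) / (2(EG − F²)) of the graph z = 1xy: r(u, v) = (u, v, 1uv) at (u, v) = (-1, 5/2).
H = 20*sqrt(33)/1089

With E = v^2 + 1, F = u*v, G = u^2 + 1, L = 0, M = 1/sqrt(u^2 + v^2 + 1), N = 0, assemble
  H = (EN − 2FM + GL) / (2(EG − F²)) = -u*v/(u^2 + v^2 + 1)^(3/2).
At (u, v) = (-1, 5/2): H = 20*sqrt(33)/1089.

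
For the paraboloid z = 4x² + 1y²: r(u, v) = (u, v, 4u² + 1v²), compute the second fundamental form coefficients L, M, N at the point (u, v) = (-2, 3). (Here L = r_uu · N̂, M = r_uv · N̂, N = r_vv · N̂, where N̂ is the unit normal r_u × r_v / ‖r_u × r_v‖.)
L = 8*sqrt(293)/293;  M = 0;  N = 2*sqrt(293)/293

Compute the unit normal N̂(u, v) = (-8*u/sqrt(64*u^2 + 4*v^2 + 1), -2*v/sqrt(64*u^2 + 4*v^2 + 1), 1/sqrt(64*u^2 + 4*v^2 + 1)), and the second partials r_uu, r_uv, r_vv. Take dot products:
  L(u, v) = r_uu · N̂ = 8/sqrt(64*u^2 + 4*v^2 + 1),
  M(u, v) = r_uv · N̂ = 0,
  N(u, v) = r_vv · N̂ = 2/sqrt(64*u^2 + 4*v^2 + 1).
Evaluating at (u, v) = (-2, 3):
  L = 8*sqrt(293)/293, M = 0, N = 2*sqrt(293)/293.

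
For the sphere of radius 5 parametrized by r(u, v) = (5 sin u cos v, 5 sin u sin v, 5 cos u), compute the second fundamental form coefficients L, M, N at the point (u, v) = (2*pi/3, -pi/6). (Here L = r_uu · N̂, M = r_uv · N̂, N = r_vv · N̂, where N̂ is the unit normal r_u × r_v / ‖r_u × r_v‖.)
L = -5;  M = 0;  N = -15/4

Compute the unit normal N̂(u, v) = (sin(u)^2*cos(v)/Abs(sin(u)), sin(u)^2*sin(v)/Abs(sin(u)), sin(2*u)/(2*Abs(sin(u)))), and the second partials r_uu, r_uv, r_vv. Take dot products:
  L(u, v) = r_uu · N̂ = -5*sin(u)/Abs(sin(u)),
  M(u, v) = r_uv · N̂ = 0,
  N(u, v) = r_vv · N̂ = -5*sin(u)^3/Abs(sin(u)).
Evaluating at (u, v) = (2*pi/3, -pi/6):
  L = -5, M = 0, N = -15/4.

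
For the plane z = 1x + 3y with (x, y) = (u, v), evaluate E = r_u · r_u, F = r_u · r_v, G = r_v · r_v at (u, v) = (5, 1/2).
E = 2;  F = 3;  G = 10

Partials: r_u = (1, 0, 1), r_v = (0, 1, 3). As functions of (u, v):
  E = r_u · r_u = 2,
  F = r_u · r_v = 3,
  G = r_v · r_v = 10.
Evaluating at (u, v) = (5, 1/2): E = 2, F = 3, G = 10.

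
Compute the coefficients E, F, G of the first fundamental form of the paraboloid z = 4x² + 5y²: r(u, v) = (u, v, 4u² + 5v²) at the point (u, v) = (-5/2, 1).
E = 401;  F = -200;  G = 101

Partials: r_u = (1, 0, 8*u), r_v = (0, 1, 10*v). As functions of (u, v):
  E = r_u · r_u = 64*u^2 + 1,
  F = r_u · r_v = 80*u*v,
  G = r_v · r_v = 100*v^2 + 1.
Evaluating at (u, v) = (-5/2, 1): E = 401, F = -200, G = 101.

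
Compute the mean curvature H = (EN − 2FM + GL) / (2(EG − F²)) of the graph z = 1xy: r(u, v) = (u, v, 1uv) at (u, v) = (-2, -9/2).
H = -72*sqrt(101)/10201

With E = v^2 + 1, F = u*v, G = u^2 + 1, L = 0, M = 1/sqrt(u^2 + v^2 + 1), N = 0, assemble
  H = (EN − 2FM + GL) / (2(EG − F²)) = -u*v/(u^2 + v^2 + 1)^(3/2).
At (u, v) = (-2, -9/2): H = -72*sqrt(101)/10201.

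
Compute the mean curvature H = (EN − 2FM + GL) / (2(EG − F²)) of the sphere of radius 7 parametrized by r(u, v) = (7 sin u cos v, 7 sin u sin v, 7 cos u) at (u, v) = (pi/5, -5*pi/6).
H = -1/7

With E = 49, F = 0, G = 49*sin(u)^2, L = -7*sin(u)/Abs(sin(u)), M = 0, N = -7*sin(u)^3/Abs(sin(u)), assemble
  H = (EN − 2FM + GL) / (2(EG − F²)) = -sin(u)/(7*Abs(sin(u))).
At (u, v) = (pi/5, -5*pi/6): H = -1/7.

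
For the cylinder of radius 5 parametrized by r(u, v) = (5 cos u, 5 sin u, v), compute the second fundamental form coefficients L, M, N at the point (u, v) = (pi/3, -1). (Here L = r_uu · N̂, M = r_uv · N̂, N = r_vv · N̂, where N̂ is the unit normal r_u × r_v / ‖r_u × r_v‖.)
L = -5;  M = 0;  N = 0

Compute the unit normal N̂(u, v) = (cos(u), sin(u), 0), and the second partials r_uu, r_uv, r_vv. Take dot products:
  L(u, v) = r_uu · N̂ = -5,
  M(u, v) = r_uv · N̂ = 0,
  N(u, v) = r_vv · N̂ = 0.
Evaluating at (u, v) = (pi/3, -1):
  L = -5, M = 0, N = 0.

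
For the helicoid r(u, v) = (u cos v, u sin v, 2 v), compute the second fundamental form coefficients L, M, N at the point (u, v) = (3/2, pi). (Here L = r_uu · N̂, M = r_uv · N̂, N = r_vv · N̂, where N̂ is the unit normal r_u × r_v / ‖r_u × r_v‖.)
L = 0;  M = -4/5;  N = 0

Compute the unit normal N̂(u, v) = (2*sin(v)/sqrt(u^2 + 4), -2*cos(v)/sqrt(u^2 + 4), u/sqrt(u^2 + 4)), and the second partials r_uu, r_uv, r_vv. Take dot products:
  L(u, v) = r_uu · N̂ = 0,
  M(u, v) = r_uv · N̂ = -2/sqrt(u^2 + 4),
  N(u, v) = r_vv · N̂ = 0.
Evaluating at (u, v) = (3/2, pi):
  L = 0, M = -4/5, N = 0.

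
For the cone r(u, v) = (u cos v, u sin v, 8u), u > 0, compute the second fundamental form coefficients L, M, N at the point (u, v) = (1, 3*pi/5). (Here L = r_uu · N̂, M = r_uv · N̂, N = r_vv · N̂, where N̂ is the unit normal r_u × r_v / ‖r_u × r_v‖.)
L = 0;  M = 0;  N = 8*sqrt(65)/65

Compute the unit normal N̂(u, v) = (-8*sqrt(65)*u*cos(v)/(65*Abs(u)), -8*sqrt(65)*u*sin(v)/(65*Abs(u)), sqrt(65)*u/(65*Abs(u))), and the second partials r_uu, r_uv, r_vv. Take dot products:
  L(u, v) = r_uu · N̂ = 0,
  M(u, v) = r_uv · N̂ = 0,
  N(u, v) = r_vv · N̂ = 8*sqrt(65)*u^2/(65*Abs(u)).
Evaluating at (u, v) = (1, 3*pi/5):
  L = 0, M = 0, N = 8*sqrt(65)/65.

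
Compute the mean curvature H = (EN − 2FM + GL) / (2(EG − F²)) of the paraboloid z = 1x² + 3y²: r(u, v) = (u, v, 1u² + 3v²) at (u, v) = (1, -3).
H = 340*sqrt(329)/108241

With E = 4*u^2 + 1, F = 12*u*v, G = 36*v^2 + 1, L = 2/sqrt(4*u^2 + 36*v^2 + 1), M = 0, N = 6/sqrt(4*u^2 + 36*v^2 + 1), assemble
  H = (EN − 2FM + GL) / (2(EG − F²)) = 4*(3*u^2 + 9*v^2 + 1)/(4*u^2 + 36*v^2 + 1)^(3/2).
At (u, v) = (1, -3): H = 340*sqrt(329)/108241.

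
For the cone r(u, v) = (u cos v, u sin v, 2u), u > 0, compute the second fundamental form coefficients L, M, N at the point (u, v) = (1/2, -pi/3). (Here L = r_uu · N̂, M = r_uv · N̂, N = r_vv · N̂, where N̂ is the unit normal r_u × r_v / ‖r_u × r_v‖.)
L = 0;  M = 0;  N = sqrt(5)/5

Compute the unit normal N̂(u, v) = (-2*sqrt(5)*u*cos(v)/(5*Abs(u)), -2*sqrt(5)*u*sin(v)/(5*Abs(u)), sqrt(5)*u/(5*Abs(u))), and the second partials r_uu, r_uv, r_vv. Take dot products:
  L(u, v) = r_uu · N̂ = 0,
  M(u, v) = r_uv · N̂ = 0,
  N(u, v) = r_vv · N̂ = 2*sqrt(5)*u^2/(5*Abs(u)).
Evaluating at (u, v) = (1/2, -pi/3):
  L = 0, M = 0, N = sqrt(5)/5.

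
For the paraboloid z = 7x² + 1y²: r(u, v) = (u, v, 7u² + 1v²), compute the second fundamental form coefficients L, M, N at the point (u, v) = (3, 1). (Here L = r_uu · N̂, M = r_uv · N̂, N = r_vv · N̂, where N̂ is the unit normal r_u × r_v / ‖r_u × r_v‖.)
L = 14*sqrt(1769)/1769;  M = 0;  N = 2*sqrt(1769)/1769

Compute the unit normal N̂(u, v) = (-14*u/sqrt(196*u^2 + 4*v^2 + 1), -2*v/sqrt(196*u^2 + 4*v^2 + 1), 1/sqrt(196*u^2 + 4*v^2 + 1)), and the second partials r_uu, r_uv, r_vv. Take dot products:
  L(u, v) = r_uu · N̂ = 14/sqrt(196*u^2 + 4*v^2 + 1),
  M(u, v) = r_uv · N̂ = 0,
  N(u, v) = r_vv · N̂ = 2/sqrt(196*u^2 + 4*v^2 + 1).
Evaluating at (u, v) = (3, 1):
  L = 14*sqrt(1769)/1769, M = 0, N = 2*sqrt(1769)/1769.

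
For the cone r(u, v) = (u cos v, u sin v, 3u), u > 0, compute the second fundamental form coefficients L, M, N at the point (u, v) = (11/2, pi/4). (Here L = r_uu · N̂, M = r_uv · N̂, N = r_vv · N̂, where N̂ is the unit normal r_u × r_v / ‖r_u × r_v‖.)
L = 0;  M = 0;  N = 33*sqrt(10)/20

Compute the unit normal N̂(u, v) = (-3*sqrt(10)*u*cos(v)/(10*Abs(u)), -3*sqrt(10)*u*sin(v)/(10*Abs(u)), sqrt(10)*u/(10*Abs(u))), and the second partials r_uu, r_uv, r_vv. Take dot products:
  L(u, v) = r_uu · N̂ = 0,
  M(u, v) = r_uv · N̂ = 0,
  N(u, v) = r_vv · N̂ = 3*sqrt(10)*u^2/(10*Abs(u)).
Evaluating at (u, v) = (11/2, pi/4):
  L = 0, M = 0, N = 33*sqrt(10)/20.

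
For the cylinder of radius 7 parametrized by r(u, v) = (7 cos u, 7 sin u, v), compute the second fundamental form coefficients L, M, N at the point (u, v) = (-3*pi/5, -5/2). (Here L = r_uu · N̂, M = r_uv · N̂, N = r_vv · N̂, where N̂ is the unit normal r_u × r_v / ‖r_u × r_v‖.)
L = -7;  M = 0;  N = 0

Compute the unit normal N̂(u, v) = (cos(u), sin(u), 0), and the second partials r_uu, r_uv, r_vv. Take dot products:
  L(u, v) = r_uu · N̂ = -7,
  M(u, v) = r_uv · N̂ = 0,
  N(u, v) = r_vv · N̂ = 0.
Evaluating at (u, v) = (-3*pi/5, -5/2):
  L = -7, M = 0, N = 0.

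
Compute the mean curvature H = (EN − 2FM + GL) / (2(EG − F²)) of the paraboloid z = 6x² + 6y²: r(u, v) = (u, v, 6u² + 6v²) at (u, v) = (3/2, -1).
H = 2820*sqrt(469)/219961

With E = 144*u^2 + 1, F = 144*u*v, G = 144*v^2 + 1, L = 12/sqrt(144*u^2 + 144*v^2 + 1), M = 0, N = 12/sqrt(144*u^2 + 144*v^2 + 1), assemble
  H = (EN − 2FM + GL) / (2(EG − F²)) = 12*(72*u^2 + 72*v^2 + 1)/(144*u^2 + 144*v^2 + 1)^(3/2).
At (u, v) = (3/2, -1): H = 2820*sqrt(469)/219961.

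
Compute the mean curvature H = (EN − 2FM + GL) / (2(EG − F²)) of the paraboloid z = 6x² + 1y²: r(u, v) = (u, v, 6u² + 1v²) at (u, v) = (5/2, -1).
H = 931*sqrt(905)/819025

With E = 144*u^2 + 1, F = 24*u*v, G = 4*v^2 + 1, L = 12/sqrt(144*u^2 + 4*v^2 + 1), M = 0, N = 2/sqrt(144*u^2 + 4*v^2 + 1), assemble
  H = (EN − 2FM + GL) / (2(EG − F²)) = (144*u^2 + 24*v^2 + 7)/(144*u^2 + 4*v^2 + 1)^(3/2).
At (u, v) = (5/2, -1): H = 931*sqrt(905)/819025.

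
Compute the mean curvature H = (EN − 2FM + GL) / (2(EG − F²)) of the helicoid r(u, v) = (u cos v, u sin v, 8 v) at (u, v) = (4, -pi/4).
H = 0

With E = 1, F = 0, G = u^2 + 64, L = 0, M = -8/sqrt(u^2 + 64), N = 0, assemble
  H = (EN − 2FM + GL) / (2(EG − F²)) = 0.
At (u, v) = (4, -pi/4): H = 0.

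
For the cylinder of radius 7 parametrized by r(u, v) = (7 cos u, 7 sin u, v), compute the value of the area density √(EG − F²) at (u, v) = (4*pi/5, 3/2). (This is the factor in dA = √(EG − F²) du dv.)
√(EG − F²)|_{(4*pi/5, 3/2)} = 7

E = 49, F = 0, G = 1, so EG − F² = 49. Taking the positive square root: √(EG − F²) = 7. At (u, v) = (4*pi/5, 3/2): 7.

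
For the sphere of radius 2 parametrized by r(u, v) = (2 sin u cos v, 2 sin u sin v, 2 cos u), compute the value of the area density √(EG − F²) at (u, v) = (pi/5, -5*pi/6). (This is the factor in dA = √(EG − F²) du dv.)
√(EG − F²)|_{(pi/5, -5*pi/6)} = sqrt(10 - 2*sqrt(5))

E = 4, F = 0, G = 4*sin(u)^2, so EG − F² = 16*sin(u)^2. Taking the positive square root: √(EG − F²) = 4*Abs(sin(u)). At (u, v) = (pi/5, -5*pi/6): sqrt(10 - 2*sqrt(5)).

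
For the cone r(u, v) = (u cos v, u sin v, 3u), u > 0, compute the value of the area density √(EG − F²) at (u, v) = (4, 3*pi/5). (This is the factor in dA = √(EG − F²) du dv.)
√(EG − F²)|_{(4, 3*pi/5)} = 4*sqrt(10)

E = 10, F = 0, G = u^2, so EG − F² = 10*u^2. Taking the positive square root: √(EG − F²) = sqrt(10)*Abs(u). At (u, v) = (4, 3*pi/5): 4*sqrt(10).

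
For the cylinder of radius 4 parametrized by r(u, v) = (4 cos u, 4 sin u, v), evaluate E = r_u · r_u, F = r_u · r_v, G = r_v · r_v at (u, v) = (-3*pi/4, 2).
E = 16;  F = 0;  G = 1

Partials: r_u = (-4*sin(u), 4*cos(u), 0), r_v = (0, 0, 1). As functions of (u, v):
  E = r_u · r_u = 16,
  F = r_u · r_v = 0,
  G = r_v · r_v = 1.
Evaluating at (u, v) = (-3*pi/4, 2): E = 16, F = 0, G = 1.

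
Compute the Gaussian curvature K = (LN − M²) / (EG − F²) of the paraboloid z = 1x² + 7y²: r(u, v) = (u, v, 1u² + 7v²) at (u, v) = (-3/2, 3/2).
K = 28/203401

Coefficients of the first fundamental form: E = 4*u^2 + 1, F = 28*u*v, G = 196*v^2 + 1.
Coefficients of the second fundamental form: L = 2/sqrt(4*u^2 + 196*v^2 + 1), M = 0, N = 14/sqrt(4*u^2 + 196*v^2 + 1).
Assemble K = (LN − M²)/(EG − F²) = 28/(16*u^4 + 1568*u^2*v^2 + 8*u^2 + 38416*v^4 + 392*v^2 + 1). At (u, v) = (-3/2, 3/2): K = 28/203401.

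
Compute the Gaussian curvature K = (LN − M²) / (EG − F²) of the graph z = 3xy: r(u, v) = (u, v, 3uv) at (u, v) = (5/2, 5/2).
K = -36/51529

Coefficients of the first fundamental form: E = 9*v^2 + 1, F = 9*u*v, G = 9*u^2 + 1.
Coefficients of the second fundamental form: L = 0, M = 3/sqrt(9*u^2 + 9*v^2 + 1), N = 0.
Assemble K = (LN − M²)/(EG − F²) = -9/(81*u^4 + 162*u^2*v^2 + 18*u^2 + 81*v^4 + 18*v^2 + 1). At (u, v) = (5/2, 5/2): K = -36/51529.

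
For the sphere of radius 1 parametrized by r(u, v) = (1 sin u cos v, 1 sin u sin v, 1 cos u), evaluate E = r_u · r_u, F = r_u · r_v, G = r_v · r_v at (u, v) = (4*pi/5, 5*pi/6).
E = 1;  F = 0;  G = 5/8 - sqrt(5)/8

Partials: r_u = (cos(u)*cos(v), sin(v)*cos(u), -sin(u)), r_v = (-sin(u)*sin(v), sin(u)*cos(v), 0). As functions of (u, v):
  E = r_u · r_u = 1,
  F = r_u · r_v = 0,
  G = r_v · r_v = sin(u)^2.
Evaluating at (u, v) = (4*pi/5, 5*pi/6): E = 1, F = 0, G = 5/8 - sqrt(5)/8.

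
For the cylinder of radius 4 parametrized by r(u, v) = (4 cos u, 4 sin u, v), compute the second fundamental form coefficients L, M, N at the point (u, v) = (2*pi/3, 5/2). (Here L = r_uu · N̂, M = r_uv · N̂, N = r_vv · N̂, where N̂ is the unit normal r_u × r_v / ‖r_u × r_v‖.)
L = -4;  M = 0;  N = 0

Compute the unit normal N̂(u, v) = (cos(u), sin(u), 0), and the second partials r_uu, r_uv, r_vv. Take dot products:
  L(u, v) = r_uu · N̂ = -4,
  M(u, v) = r_uv · N̂ = 0,
  N(u, v) = r_vv · N̂ = 0.
Evaluating at (u, v) = (2*pi/3, 5/2):
  L = -4, M = 0, N = 0.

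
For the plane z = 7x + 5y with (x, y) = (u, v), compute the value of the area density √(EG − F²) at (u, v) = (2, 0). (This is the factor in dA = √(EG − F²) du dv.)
√(EG − F²)|_{(2, 0)} = 5*sqrt(3)

E = 50, F = 35, G = 26, so EG − F² = 75. Taking the positive square root: √(EG − F²) = 5*sqrt(3). At (u, v) = (2, 0): 5*sqrt(3).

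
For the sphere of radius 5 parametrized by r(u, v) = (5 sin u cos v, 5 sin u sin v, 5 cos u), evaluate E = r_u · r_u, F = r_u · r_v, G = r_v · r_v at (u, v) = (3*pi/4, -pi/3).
E = 25;  F = 0;  G = 25/2

Partials: r_u = (5*cos(u)*cos(v), 5*sin(v)*cos(u), -5*sin(u)), r_v = (-5*sin(u)*sin(v), 5*sin(u)*cos(v), 0). As functions of (u, v):
  E = r_u · r_u = 25,
  F = r_u · r_v = 0,
  G = r_v · r_v = 25*sin(u)^2.
Evaluating at (u, v) = (3*pi/4, -pi/3): E = 25, F = 0, G = 25/2.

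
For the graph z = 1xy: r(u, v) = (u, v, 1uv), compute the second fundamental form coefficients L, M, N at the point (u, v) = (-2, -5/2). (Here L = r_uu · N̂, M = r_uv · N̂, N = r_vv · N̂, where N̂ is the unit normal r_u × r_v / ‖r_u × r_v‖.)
L = 0;  M = 2*sqrt(5)/15;  N = 0

Compute the unit normal N̂(u, v) = (-v/sqrt(u^2 + v^2 + 1), -u/sqrt(u^2 + v^2 + 1), 1/sqrt(u^2 + v^2 + 1)), and the second partials r_uu, r_uv, r_vv. Take dot products:
  L(u, v) = r_uu · N̂ = 0,
  M(u, v) = r_uv · N̂ = 1/sqrt(u^2 + v^2 + 1),
  N(u, v) = r_vv · N̂ = 0.
Evaluating at (u, v) = (-2, -5/2):
  L = 0, M = 2*sqrt(5)/15, N = 0.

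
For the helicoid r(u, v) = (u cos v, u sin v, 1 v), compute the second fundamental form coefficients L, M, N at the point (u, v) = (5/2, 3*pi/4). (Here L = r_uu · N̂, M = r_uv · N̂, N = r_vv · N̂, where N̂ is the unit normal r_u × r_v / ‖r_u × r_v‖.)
L = 0;  M = -2*sqrt(29)/29;  N = 0

Compute the unit normal N̂(u, v) = (sin(v)/sqrt(u^2 + 1), -cos(v)/sqrt(u^2 + 1), u/sqrt(u^2 + 1)), and the second partials r_uu, r_uv, r_vv. Take dot products:
  L(u, v) = r_uu · N̂ = 0,
  M(u, v) = r_uv · N̂ = -1/sqrt(u^2 + 1),
  N(u, v) = r_vv · N̂ = 0.
Evaluating at (u, v) = (5/2, 3*pi/4):
  L = 0, M = -2*sqrt(29)/29, N = 0.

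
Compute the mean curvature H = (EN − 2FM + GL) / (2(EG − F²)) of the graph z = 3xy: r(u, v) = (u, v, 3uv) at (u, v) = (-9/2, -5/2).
H = -1215*sqrt(958)/458882

With E = 9*v^2 + 1, F = 9*u*v, G = 9*u^2 + 1, L = 0, M = 3/sqrt(9*u^2 + 9*v^2 + 1), N = 0, assemble
  H = (EN − 2FM + GL) / (2(EG − F²)) = -27*u*v/(9*u^2 + 9*v^2 + 1)^(3/2).
At (u, v) = (-9/2, -5/2): H = -1215*sqrt(958)/458882.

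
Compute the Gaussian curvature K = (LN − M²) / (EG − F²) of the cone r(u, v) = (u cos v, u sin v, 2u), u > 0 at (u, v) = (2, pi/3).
K = 0

Coefficients of the first fundamental form: E = 5, F = 0, G = u^2.
Coefficients of the second fundamental form: L = 0, M = 0, N = 2*sqrt(5)*u^2/(5*Abs(u)).
Assemble K = (LN − M²)/(EG − F²) = 0. At (u, v) = (2, pi/3): K = 0.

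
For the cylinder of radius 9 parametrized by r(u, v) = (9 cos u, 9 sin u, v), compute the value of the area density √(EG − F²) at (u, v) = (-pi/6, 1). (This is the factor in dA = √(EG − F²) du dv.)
√(EG − F²)|_{(-pi/6, 1)} = 9

E = 81, F = 0, G = 1, so EG − F² = 81. Taking the positive square root: √(EG − F²) = 9. At (u, v) = (-pi/6, 1): 9.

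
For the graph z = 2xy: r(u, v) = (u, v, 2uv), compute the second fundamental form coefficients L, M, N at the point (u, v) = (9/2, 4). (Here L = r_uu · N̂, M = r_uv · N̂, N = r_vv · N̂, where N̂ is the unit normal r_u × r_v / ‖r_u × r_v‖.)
L = 0;  M = sqrt(146)/73;  N = 0

Compute the unit normal N̂(u, v) = (-2*v/sqrt(4*u^2 + 4*v^2 + 1), -2*u/sqrt(4*u^2 + 4*v^2 + 1), 1/sqrt(4*u^2 + 4*v^2 + 1)), and the second partials r_uu, r_uv, r_vv. Take dot products:
  L(u, v) = r_uu · N̂ = 0,
  M(u, v) = r_uv · N̂ = 2/sqrt(4*u^2 + 4*v^2 + 1),
  N(u, v) = r_vv · N̂ = 0.
Evaluating at (u, v) = (9/2, 4):
  L = 0, M = sqrt(146)/73, N = 0.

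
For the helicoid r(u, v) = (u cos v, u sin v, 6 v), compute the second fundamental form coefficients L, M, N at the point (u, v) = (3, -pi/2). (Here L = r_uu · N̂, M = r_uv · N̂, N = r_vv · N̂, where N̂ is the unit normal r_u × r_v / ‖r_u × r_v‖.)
L = 0;  M = -2*sqrt(5)/5;  N = 0

Compute the unit normal N̂(u, v) = (6*sin(v)/sqrt(u^2 + 36), -6*cos(v)/sqrt(u^2 + 36), u/sqrt(u^2 + 36)), and the second partials r_uu, r_uv, r_vv. Take dot products:
  L(u, v) = r_uu · N̂ = 0,
  M(u, v) = r_uv · N̂ = -6/sqrt(u^2 + 36),
  N(u, v) = r_vv · N̂ = 0.
Evaluating at (u, v) = (3, -pi/2):
  L = 0, M = -2*sqrt(5)/5, N = 0.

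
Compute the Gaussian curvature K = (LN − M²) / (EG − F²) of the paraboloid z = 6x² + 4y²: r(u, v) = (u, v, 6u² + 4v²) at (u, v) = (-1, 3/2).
K = 96/83521

Coefficients of the first fundamental form: E = 144*u^2 + 1, F = 96*u*v, G = 64*v^2 + 1.
Coefficients of the second fundamental form: L = 12/sqrt(144*u^2 + 64*v^2 + 1), M = 0, N = 8/sqrt(144*u^2 + 64*v^2 + 1).
Assemble K = (LN − M²)/(EG − F²) = 96/(20736*u^4 + 18432*u^2*v^2 + 288*u^2 + 4096*v^4 + 128*v^2 + 1). At (u, v) = (-1, 3/2): K = 96/83521.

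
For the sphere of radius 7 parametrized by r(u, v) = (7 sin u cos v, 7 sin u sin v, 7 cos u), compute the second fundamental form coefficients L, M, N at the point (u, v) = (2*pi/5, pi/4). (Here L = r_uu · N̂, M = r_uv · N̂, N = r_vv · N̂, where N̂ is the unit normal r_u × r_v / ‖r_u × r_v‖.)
L = -7;  M = 0;  N = -35/8 - 7*sqrt(5)/8

Compute the unit normal N̂(u, v) = (sin(u)^2*cos(v)/Abs(sin(u)), sin(u)^2*sin(v)/Abs(sin(u)), sin(2*u)/(2*Abs(sin(u)))), and the second partials r_uu, r_uv, r_vv. Take dot products:
  L(u, v) = r_uu · N̂ = -7*sin(u)/Abs(sin(u)),
  M(u, v) = r_uv · N̂ = 0,
  N(u, v) = r_vv · N̂ = -7*sin(u)^3/Abs(sin(u)).
Evaluating at (u, v) = (2*pi/5, pi/4):
  L = -7, M = 0, N = -35/8 - 7*sqrt(5)/8.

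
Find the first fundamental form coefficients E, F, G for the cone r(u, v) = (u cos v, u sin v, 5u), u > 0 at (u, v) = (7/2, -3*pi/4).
E = 26;  F = 0;  G = 49/4

Partials: r_u = (cos(v), sin(v), 5), r_v = (-u*sin(v), u*cos(v), 0). As functions of (u, v):
  E = r_u · r_u = 26,
  F = r_u · r_v = 0,
  G = r_v · r_v = u^2.
Evaluating at (u, v) = (7/2, -3*pi/4): E = 26, F = 0, G = 49/4.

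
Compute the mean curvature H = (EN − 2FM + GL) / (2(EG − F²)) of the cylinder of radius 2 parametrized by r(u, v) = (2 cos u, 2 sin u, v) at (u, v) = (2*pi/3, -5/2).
H = -1/4

With E = 4, F = 0, G = 1, L = -2, M = 0, N = 0, assemble
  H = (EN − 2FM + GL) / (2(EG − F²)) = -1/4.
At (u, v) = (2*pi/3, -5/2): H = -1/4.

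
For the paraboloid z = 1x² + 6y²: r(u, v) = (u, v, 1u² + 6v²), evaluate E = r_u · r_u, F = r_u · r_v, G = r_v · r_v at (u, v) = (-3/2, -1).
E = 10;  F = 36;  G = 145

Partials: r_u = (1, 0, 2*u), r_v = (0, 1, 12*v). As functions of (u, v):
  E = r_u · r_u = 4*u^2 + 1,
  F = r_u · r_v = 24*u*v,
  G = r_v · r_v = 144*v^2 + 1.
Evaluating at (u, v) = (-3/2, -1): E = 10, F = 36, G = 145.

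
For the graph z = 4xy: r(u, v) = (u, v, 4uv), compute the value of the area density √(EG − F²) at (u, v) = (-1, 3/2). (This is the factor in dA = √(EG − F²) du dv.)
√(EG − F²)|_{(-1, 3/2)} = sqrt(53)

E = 16*v^2 + 1, F = 16*u*v, G = 16*u^2 + 1, so EG − F² = 16*u^2 + 16*v^2 + 1. Taking the positive square root: √(EG − F²) = sqrt(16*u^2 + 16*v^2 + 1). At (u, v) = (-1, 3/2): sqrt(53).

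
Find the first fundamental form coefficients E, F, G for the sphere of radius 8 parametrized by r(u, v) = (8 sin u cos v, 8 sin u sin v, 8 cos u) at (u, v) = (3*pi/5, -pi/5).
E = 64;  F = 0;  G = 8*sqrt(5) + 40

Partials: r_u = (8*cos(u)*cos(v), 8*sin(v)*cos(u), -8*sin(u)), r_v = (-8*sin(u)*sin(v), 8*sin(u)*cos(v), 0). As functions of (u, v):
  E = r_u · r_u = 64,
  F = r_u · r_v = 0,
  G = r_v · r_v = 64*sin(u)^2.
Evaluating at (u, v) = (3*pi/5, -pi/5): E = 64, F = 0, G = 8*sqrt(5) + 40.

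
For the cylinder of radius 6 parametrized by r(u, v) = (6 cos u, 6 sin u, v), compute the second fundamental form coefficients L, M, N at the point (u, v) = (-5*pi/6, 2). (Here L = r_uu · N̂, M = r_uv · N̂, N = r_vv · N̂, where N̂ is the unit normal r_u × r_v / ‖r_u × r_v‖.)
L = -6;  M = 0;  N = 0

Compute the unit normal N̂(u, v) = (cos(u), sin(u), 0), and the second partials r_uu, r_uv, r_vv. Take dot products:
  L(u, v) = r_uu · N̂ = -6,
  M(u, v) = r_uv · N̂ = 0,
  N(u, v) = r_vv · N̂ = 0.
Evaluating at (u, v) = (-5*pi/6, 2):
  L = -6, M = 0, N = 0.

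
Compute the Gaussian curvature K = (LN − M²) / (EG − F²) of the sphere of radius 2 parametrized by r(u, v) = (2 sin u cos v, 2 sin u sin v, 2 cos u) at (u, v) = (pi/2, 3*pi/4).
K = 1/4

Coefficients of the first fundamental form: E = 4, F = 0, G = 4*sin(u)^2.
Coefficients of the second fundamental form: L = -2*sin(u)/Abs(sin(u)), M = 0, N = -2*sin(u)^3/Abs(sin(u)).
Assemble K = (LN − M²)/(EG − F²) = 1/4. At (u, v) = (pi/2, 3*pi/4): K = 1/4.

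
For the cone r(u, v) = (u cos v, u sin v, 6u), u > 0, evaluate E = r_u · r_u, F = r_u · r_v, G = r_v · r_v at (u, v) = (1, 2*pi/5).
E = 37;  F = 0;  G = 1

Partials: r_u = (cos(v), sin(v), 6), r_v = (-u*sin(v), u*cos(v), 0). As functions of (u, v):
  E = r_u · r_u = 37,
  F = r_u · r_v = 0,
  G = r_v · r_v = u^2.
Evaluating at (u, v) = (1, 2*pi/5): E = 37, F = 0, G = 1.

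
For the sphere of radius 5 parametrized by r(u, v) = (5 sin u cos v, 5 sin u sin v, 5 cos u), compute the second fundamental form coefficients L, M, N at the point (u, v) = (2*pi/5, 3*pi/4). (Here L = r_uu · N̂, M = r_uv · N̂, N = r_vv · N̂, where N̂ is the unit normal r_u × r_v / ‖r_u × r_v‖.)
L = -5;  M = 0;  N = -25/8 - 5*sqrt(5)/8

Compute the unit normal N̂(u, v) = (sin(u)^2*cos(v)/Abs(sin(u)), sin(u)^2*sin(v)/Abs(sin(u)), sin(2*u)/(2*Abs(sin(u)))), and the second partials r_uu, r_uv, r_vv. Take dot products:
  L(u, v) = r_uu · N̂ = -5*sin(u)/Abs(sin(u)),
  M(u, v) = r_uv · N̂ = 0,
  N(u, v) = r_vv · N̂ = -5*sin(u)^3/Abs(sin(u)).
Evaluating at (u, v) = (2*pi/5, 3*pi/4):
  L = -5, M = 0, N = -25/8 - 5*sqrt(5)/8.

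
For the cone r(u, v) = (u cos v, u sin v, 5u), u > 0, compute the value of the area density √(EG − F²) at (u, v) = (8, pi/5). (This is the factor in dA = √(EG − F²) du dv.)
√(EG − F²)|_{(8, pi/5)} = 8*sqrt(26)

E = 26, F = 0, G = u^2, so EG − F² = 26*u^2. Taking the positive square root: √(EG − F²) = sqrt(26)*Abs(u). At (u, v) = (8, pi/5): 8*sqrt(26).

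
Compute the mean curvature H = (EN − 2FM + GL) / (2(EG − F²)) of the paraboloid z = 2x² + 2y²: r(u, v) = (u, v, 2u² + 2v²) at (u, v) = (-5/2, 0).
H = 204*sqrt(101)/10201

With E = 16*u^2 + 1, F = 16*u*v, G = 16*v^2 + 1, L = 4/sqrt(16*u^2 + 16*v^2 + 1), M = 0, N = 4/sqrt(16*u^2 + 16*v^2 + 1), assemble
  H = (EN − 2FM + GL) / (2(EG − F²)) = 4*(8*u^2 + 8*v^2 + 1)/(16*u^2 + 16*v^2 + 1)^(3/2).
At (u, v) = (-5/2, 0): H = 204*sqrt(101)/10201.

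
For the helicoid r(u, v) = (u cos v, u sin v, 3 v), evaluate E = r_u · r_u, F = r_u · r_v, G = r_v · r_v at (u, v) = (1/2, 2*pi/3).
E = 1;  F = 0;  G = 37/4

Partials: r_u = (cos(v), sin(v), 0), r_v = (-u*sin(v), u*cos(v), 3). As functions of (u, v):
  E = r_u · r_u = 1,
  F = r_u · r_v = 0,
  G = r_v · r_v = u^2 + 9.
Evaluating at (u, v) = (1/2, 2*pi/3): E = 1, F = 0, G = 37/4.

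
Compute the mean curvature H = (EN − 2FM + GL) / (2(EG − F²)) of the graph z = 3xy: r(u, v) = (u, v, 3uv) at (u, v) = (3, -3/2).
H = 972*sqrt(409)/167281

With E = 9*v^2 + 1, F = 9*u*v, G = 9*u^2 + 1, L = 0, M = 3/sqrt(9*u^2 + 9*v^2 + 1), N = 0, assemble
  H = (EN − 2FM + GL) / (2(EG − F²)) = -27*u*v/(9*u^2 + 9*v^2 + 1)^(3/2).
At (u, v) = (3, -3/2): H = 972*sqrt(409)/167281.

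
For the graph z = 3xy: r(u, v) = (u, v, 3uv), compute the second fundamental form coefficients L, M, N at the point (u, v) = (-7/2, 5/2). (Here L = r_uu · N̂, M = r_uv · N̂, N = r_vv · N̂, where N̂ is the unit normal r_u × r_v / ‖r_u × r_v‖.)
L = 0;  M = 3*sqrt(670)/335;  N = 0

Compute the unit normal N̂(u, v) = (-3*v/sqrt(9*u^2 + 9*v^2 + 1), -3*u/sqrt(9*u^2 + 9*v^2 + 1), 1/sqrt(9*u^2 + 9*v^2 + 1)), and the second partials r_uu, r_uv, r_vv. Take dot products:
  L(u, v) = r_uu · N̂ = 0,
  M(u, v) = r_uv · N̂ = 3/sqrt(9*u^2 + 9*v^2 + 1),
  N(u, v) = r_vv · N̂ = 0.
Evaluating at (u, v) = (-7/2, 5/2):
  L = 0, M = 3*sqrt(670)/335, N = 0.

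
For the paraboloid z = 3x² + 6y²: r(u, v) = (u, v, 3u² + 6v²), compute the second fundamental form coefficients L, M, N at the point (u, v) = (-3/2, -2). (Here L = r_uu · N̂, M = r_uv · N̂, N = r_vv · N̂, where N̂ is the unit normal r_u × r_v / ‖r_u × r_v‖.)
L = 3*sqrt(658)/329;  M = 0;  N = 6*sqrt(658)/329

Compute the unit normal N̂(u, v) = (-6*u/sqrt(36*u^2 + 144*v^2 + 1), -12*v/sqrt(36*u^2 + 144*v^2 + 1), 1/sqrt(36*u^2 + 144*v^2 + 1)), and the second partials r_uu, r_uv, r_vv. Take dot products:
  L(u, v) = r_uu · N̂ = 6/sqrt(36*u^2 + 144*v^2 + 1),
  M(u, v) = r_uv · N̂ = 0,
  N(u, v) = r_vv · N̂ = 12/sqrt(36*u^2 + 144*v^2 + 1).
Evaluating at (u, v) = (-3/2, -2):
  L = 3*sqrt(658)/329, M = 0, N = 6*sqrt(658)/329.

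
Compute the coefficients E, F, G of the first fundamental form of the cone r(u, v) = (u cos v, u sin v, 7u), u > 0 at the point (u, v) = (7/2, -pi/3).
E = 50;  F = 0;  G = 49/4

Partials: r_u = (cos(v), sin(v), 7), r_v = (-u*sin(v), u*cos(v), 0). As functions of (u, v):
  E = r_u · r_u = 50,
  F = r_u · r_v = 0,
  G = r_v · r_v = u^2.
Evaluating at (u, v) = (7/2, -pi/3): E = 50, F = 0, G = 49/4.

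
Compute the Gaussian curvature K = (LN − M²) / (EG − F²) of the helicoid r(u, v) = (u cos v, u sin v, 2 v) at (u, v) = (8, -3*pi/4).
K = -1/1156

Coefficients of the first fundamental form: E = 1, F = 0, G = u^2 + 4.
Coefficients of the second fundamental form: L = 0, M = -2/sqrt(u^2 + 4), N = 0.
Assemble K = (LN − M²)/(EG − F²) = -4/(u^2 + 4)^2. At (u, v) = (8, -3*pi/4): K = -1/1156.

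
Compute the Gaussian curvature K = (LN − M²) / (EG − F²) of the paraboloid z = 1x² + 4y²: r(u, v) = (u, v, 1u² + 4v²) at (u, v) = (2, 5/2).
K = 16/173889

Coefficients of the first fundamental form: E = 4*u^2 + 1, F = 16*u*v, G = 64*v^2 + 1.
Coefficients of the second fundamental form: L = 2/sqrt(4*u^2 + 64*v^2 + 1), M = 0, N = 8/sqrt(4*u^2 + 64*v^2 + 1).
Assemble K = (LN − M²)/(EG − F²) = 16/(16*u^4 + 512*u^2*v^2 + 8*u^2 + 4096*v^4 + 128*v^2 + 1). At (u, v) = (2, 5/2): K = 16/173889.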